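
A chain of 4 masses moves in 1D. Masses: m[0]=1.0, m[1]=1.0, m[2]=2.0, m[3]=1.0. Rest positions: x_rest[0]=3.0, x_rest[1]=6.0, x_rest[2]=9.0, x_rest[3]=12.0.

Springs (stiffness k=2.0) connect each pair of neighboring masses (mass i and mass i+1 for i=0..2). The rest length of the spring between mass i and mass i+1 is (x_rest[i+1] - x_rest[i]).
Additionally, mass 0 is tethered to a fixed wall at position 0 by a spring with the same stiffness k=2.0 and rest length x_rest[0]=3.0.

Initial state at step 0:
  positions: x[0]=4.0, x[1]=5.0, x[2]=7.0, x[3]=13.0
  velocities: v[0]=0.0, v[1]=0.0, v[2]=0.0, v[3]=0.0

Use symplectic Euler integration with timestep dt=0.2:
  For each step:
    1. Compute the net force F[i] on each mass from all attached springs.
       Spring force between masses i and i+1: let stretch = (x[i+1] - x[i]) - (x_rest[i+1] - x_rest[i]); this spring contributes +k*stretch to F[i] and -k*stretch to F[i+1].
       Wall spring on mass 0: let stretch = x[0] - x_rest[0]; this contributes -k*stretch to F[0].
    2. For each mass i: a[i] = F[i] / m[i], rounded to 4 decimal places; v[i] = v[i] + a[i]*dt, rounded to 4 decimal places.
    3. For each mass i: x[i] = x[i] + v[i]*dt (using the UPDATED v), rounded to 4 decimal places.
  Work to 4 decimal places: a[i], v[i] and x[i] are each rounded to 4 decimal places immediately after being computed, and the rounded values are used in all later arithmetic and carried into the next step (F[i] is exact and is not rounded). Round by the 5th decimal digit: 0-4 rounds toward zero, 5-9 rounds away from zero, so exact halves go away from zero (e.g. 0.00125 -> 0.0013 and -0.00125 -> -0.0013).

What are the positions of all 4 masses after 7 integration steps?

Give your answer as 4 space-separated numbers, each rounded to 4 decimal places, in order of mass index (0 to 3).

Step 0: x=[4.0000 5.0000 7.0000 13.0000] v=[0.0000 0.0000 0.0000 0.0000]
Step 1: x=[3.7600 5.0800 7.1600 12.7600] v=[-1.2000 0.4000 0.8000 -1.2000]
Step 2: x=[3.3248 5.2208 7.4608 12.3120] v=[-2.1760 0.7040 1.5040 -2.2400]
Step 3: x=[2.7753 5.3891 7.8660 11.7159] v=[-2.7475 0.8416 2.0262 -2.9805]
Step 4: x=[2.2129 5.5465 8.3262 11.0518] v=[-2.8121 0.7868 2.3008 -3.3205]
Step 5: x=[1.7401 5.6595 8.7842 10.4097] v=[-2.3638 0.5652 2.2900 -3.2107]
Step 6: x=[1.4417 5.7090 9.1822 9.8775] v=[-1.4921 0.2473 1.9902 -2.6609]
Step 7: x=[1.3693 5.6949 9.4691 9.5297] v=[-0.3619 -0.0703 1.4346 -1.7390]

Answer: 1.3693 5.6949 9.4691 9.5297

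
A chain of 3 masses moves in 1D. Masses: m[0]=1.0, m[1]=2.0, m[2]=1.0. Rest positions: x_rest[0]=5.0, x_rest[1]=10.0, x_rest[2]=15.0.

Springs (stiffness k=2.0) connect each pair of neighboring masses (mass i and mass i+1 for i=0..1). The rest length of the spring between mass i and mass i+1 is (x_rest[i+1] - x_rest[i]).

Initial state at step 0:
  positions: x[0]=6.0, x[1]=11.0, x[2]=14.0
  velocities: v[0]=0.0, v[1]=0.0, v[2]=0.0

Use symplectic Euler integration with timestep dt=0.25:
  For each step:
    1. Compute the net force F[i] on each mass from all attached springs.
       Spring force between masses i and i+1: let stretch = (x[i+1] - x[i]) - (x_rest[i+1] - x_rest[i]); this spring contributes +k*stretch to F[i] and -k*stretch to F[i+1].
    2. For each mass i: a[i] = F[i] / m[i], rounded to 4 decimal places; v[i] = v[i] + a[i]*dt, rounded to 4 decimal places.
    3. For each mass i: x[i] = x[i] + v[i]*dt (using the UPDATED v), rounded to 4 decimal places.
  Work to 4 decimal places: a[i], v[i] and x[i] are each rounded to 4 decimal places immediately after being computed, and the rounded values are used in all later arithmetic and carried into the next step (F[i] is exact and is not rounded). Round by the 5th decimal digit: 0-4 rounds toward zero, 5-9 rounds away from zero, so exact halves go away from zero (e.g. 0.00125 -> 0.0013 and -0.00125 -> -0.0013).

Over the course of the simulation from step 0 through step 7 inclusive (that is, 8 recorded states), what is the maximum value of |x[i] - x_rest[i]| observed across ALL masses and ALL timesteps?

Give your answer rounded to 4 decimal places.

Step 0: x=[6.0000 11.0000 14.0000] v=[0.0000 0.0000 0.0000]
Step 1: x=[6.0000 10.8750 14.2500] v=[0.0000 -0.5000 1.0000]
Step 2: x=[5.9844 10.6563 14.7031] v=[-0.0625 -0.8750 1.8125]
Step 3: x=[5.9278 10.3985 15.2754] v=[-0.2266 -1.0313 2.2891]
Step 4: x=[5.8050 10.1661 15.8631] v=[-0.4913 -0.9298 2.3507]
Step 5: x=[5.6023 10.0172 16.3637] v=[-0.8108 -0.5958 2.0022]
Step 6: x=[5.3265 9.9890 16.6960] v=[-1.1034 -0.1129 1.3290]
Step 7: x=[5.0085 10.0886 16.8149] v=[-1.2722 0.3982 0.4755]
Max displacement = 1.8149

Answer: 1.8149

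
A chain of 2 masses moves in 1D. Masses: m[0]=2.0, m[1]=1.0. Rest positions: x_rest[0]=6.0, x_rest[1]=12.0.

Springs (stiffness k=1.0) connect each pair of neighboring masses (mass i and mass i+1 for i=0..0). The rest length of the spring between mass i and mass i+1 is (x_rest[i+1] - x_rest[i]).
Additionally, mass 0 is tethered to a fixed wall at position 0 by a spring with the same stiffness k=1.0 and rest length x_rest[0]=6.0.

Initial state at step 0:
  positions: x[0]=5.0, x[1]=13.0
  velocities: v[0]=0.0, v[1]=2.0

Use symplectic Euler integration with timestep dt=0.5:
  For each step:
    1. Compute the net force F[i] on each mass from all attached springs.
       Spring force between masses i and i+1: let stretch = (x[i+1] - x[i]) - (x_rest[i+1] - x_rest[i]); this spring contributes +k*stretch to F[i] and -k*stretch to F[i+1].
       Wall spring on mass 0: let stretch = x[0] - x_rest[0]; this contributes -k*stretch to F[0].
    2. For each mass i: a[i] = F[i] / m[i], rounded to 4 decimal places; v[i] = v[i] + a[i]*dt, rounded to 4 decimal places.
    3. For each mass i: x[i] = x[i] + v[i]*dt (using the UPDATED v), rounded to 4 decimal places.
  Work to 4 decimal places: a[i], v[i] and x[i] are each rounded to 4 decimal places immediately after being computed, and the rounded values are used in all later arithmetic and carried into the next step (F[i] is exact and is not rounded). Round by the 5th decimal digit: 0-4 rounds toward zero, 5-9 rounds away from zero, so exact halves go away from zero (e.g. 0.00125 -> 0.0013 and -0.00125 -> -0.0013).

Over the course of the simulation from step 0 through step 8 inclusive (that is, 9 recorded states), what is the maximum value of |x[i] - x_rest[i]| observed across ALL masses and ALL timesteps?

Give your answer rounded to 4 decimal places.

Step 0: x=[5.0000 13.0000] v=[0.0000 2.0000]
Step 1: x=[5.3750 13.5000] v=[0.7500 1.0000]
Step 2: x=[6.0938 13.4688] v=[1.4375 -0.0625]
Step 3: x=[6.9727 13.0938] v=[1.7578 -0.7500]
Step 4: x=[7.7452 12.6885] v=[1.5449 -0.8106]
Step 5: x=[8.1674 12.5474] v=[0.8444 -0.2823]
Step 6: x=[8.1162 12.8113] v=[-0.1025 0.5277]
Step 7: x=[7.6373 13.4014] v=[-0.9578 1.1802]
Step 8: x=[6.9243 14.0505] v=[-1.4261 1.2982]
Max displacement = 2.1674

Answer: 2.1674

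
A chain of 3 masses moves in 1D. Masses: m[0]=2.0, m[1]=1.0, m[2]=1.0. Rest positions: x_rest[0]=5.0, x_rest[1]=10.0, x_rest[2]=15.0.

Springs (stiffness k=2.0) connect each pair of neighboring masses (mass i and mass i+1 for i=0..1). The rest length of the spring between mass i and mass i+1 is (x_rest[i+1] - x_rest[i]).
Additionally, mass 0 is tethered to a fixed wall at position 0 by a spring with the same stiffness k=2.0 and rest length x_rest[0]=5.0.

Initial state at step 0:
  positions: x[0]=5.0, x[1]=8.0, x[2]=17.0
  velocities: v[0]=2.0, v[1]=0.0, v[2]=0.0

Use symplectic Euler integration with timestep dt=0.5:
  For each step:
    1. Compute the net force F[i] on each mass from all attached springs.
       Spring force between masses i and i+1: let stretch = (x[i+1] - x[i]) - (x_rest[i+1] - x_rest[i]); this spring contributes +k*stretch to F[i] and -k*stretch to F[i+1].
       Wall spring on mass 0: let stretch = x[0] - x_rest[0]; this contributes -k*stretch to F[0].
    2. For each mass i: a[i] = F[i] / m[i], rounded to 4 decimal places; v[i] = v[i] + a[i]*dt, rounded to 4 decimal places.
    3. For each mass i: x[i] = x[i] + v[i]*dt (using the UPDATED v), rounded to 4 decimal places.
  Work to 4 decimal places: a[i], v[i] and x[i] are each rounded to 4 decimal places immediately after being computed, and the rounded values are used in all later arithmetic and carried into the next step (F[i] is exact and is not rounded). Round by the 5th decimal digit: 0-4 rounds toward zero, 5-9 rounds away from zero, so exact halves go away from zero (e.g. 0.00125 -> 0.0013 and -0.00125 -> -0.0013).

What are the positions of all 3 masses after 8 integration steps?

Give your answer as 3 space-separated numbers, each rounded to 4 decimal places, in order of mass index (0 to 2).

Step 0: x=[5.0000 8.0000 17.0000] v=[2.0000 0.0000 0.0000]
Step 1: x=[5.5000 11.0000 15.0000] v=[1.0000 6.0000 -4.0000]
Step 2: x=[6.0000 13.2500 13.5000] v=[1.0000 4.5000 -3.0000]
Step 3: x=[6.8125 12.0000 14.3750] v=[1.6250 -2.5000 1.7500]
Step 4: x=[7.2188 9.3438 16.5625] v=[0.8125 -5.3125 4.3750]
Step 5: x=[6.3516 9.2344 17.6407] v=[-1.7344 -0.2188 2.1563]
Step 6: x=[4.6172 11.8868 17.0157] v=[-3.4688 5.3047 -1.2500]
Step 7: x=[3.5459 13.4688 16.3263] v=[-2.1426 3.1640 -1.3789]
Step 8: x=[4.0689 11.5181 16.7081] v=[1.0459 -3.9014 0.7636]

Answer: 4.0689 11.5181 16.7081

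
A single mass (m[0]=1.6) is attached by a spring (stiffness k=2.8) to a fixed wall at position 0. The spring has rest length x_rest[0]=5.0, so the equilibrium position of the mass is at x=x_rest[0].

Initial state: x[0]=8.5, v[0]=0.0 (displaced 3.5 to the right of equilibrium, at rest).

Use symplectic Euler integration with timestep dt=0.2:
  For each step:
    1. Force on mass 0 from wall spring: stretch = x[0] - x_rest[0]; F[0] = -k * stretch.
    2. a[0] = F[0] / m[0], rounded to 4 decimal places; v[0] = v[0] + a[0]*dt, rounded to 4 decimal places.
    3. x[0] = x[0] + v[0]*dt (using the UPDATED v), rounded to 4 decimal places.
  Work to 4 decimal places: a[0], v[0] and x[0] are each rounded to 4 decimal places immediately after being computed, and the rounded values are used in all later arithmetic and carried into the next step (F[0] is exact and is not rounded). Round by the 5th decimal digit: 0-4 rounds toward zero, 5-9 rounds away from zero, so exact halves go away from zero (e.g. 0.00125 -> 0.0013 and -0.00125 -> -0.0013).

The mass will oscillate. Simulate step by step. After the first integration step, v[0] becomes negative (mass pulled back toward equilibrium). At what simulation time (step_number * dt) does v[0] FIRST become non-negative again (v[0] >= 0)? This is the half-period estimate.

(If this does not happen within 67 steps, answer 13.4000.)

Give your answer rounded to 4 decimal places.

Step 0: x=[8.5000] v=[0.0000]
Step 1: x=[8.2550] v=[-1.2250]
Step 2: x=[7.7821] v=[-2.3643]
Step 3: x=[7.1145] v=[-3.3380]
Step 4: x=[6.2989] v=[-4.0781]
Step 5: x=[5.3924] v=[-4.5327]
Step 6: x=[4.4584] v=[-4.6700]
Step 7: x=[3.5623] v=[-4.4804]
Step 8: x=[2.7669] v=[-3.9772]
Step 9: x=[2.1278] v=[-3.1956]
Step 10: x=[1.6897] v=[-2.1903]
Step 11: x=[1.4834] v=[-1.0317]
Step 12: x=[1.5232] v=[0.1991]
First v>=0 after going negative at step 12, time=2.4000

Answer: 2.4000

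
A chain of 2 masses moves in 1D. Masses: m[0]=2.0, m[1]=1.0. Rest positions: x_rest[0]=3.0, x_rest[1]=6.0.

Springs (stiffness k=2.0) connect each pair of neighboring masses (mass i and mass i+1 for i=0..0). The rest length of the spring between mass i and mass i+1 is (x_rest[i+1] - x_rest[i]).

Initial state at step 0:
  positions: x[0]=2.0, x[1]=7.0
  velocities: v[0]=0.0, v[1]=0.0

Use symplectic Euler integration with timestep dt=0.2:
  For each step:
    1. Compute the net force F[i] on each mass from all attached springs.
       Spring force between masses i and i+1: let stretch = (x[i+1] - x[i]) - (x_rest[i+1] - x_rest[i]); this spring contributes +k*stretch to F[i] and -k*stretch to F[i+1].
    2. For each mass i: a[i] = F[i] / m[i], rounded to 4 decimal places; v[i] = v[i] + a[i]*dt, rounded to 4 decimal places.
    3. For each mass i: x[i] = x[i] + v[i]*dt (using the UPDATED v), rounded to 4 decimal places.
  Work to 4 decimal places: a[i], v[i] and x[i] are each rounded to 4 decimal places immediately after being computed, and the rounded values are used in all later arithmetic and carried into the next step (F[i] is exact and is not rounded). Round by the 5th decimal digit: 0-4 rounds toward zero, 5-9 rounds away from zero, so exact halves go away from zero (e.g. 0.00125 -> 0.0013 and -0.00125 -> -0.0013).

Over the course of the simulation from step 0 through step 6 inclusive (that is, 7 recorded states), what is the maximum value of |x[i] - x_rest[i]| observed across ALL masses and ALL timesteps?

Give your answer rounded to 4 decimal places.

Step 0: x=[2.0000 7.0000] v=[0.0000 0.0000]
Step 1: x=[2.0800 6.8400] v=[0.4000 -0.8000]
Step 2: x=[2.2304 6.5392] v=[0.7520 -1.5040]
Step 3: x=[2.4332 6.1337] v=[1.0138 -2.0275]
Step 4: x=[2.6640 5.6722] v=[1.1539 -2.3077]
Step 5: x=[2.8951 5.2100] v=[1.1555 -2.3110]
Step 6: x=[3.0988 4.8026] v=[1.0185 -2.0370]
Max displacement = 1.1974

Answer: 1.1974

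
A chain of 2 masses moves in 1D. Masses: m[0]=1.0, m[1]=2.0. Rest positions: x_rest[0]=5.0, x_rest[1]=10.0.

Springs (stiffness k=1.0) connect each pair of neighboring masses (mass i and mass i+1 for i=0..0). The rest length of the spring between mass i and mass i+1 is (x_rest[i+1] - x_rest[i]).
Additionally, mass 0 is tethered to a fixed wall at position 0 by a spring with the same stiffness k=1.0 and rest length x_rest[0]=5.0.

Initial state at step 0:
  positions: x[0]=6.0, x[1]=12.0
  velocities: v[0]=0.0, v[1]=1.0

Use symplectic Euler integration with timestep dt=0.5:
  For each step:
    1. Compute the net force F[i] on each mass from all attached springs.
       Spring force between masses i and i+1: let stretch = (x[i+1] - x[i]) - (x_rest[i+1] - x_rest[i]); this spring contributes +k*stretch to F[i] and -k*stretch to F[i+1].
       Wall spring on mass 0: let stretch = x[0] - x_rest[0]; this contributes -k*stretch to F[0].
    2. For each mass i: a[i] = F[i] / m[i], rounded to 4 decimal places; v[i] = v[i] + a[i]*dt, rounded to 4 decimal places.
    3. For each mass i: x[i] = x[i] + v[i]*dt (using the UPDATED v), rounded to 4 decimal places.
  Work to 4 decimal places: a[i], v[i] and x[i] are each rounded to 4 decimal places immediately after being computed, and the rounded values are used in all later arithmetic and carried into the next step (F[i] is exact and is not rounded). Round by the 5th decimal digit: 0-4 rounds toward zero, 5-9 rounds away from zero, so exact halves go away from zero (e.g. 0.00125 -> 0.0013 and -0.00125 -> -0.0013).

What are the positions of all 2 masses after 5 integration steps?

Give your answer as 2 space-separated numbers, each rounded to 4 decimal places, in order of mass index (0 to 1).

Answer: 6.5517 12.1825

Derivation:
Step 0: x=[6.0000 12.0000] v=[0.0000 1.0000]
Step 1: x=[6.0000 12.3750] v=[0.0000 0.7500]
Step 2: x=[6.0938 12.5782] v=[0.1875 0.4063]
Step 3: x=[6.2852 12.5958] v=[0.3828 0.0352]
Step 4: x=[6.4830 12.4496] v=[0.3955 -0.2925]
Step 5: x=[6.5517 12.1825] v=[0.1373 -0.5342]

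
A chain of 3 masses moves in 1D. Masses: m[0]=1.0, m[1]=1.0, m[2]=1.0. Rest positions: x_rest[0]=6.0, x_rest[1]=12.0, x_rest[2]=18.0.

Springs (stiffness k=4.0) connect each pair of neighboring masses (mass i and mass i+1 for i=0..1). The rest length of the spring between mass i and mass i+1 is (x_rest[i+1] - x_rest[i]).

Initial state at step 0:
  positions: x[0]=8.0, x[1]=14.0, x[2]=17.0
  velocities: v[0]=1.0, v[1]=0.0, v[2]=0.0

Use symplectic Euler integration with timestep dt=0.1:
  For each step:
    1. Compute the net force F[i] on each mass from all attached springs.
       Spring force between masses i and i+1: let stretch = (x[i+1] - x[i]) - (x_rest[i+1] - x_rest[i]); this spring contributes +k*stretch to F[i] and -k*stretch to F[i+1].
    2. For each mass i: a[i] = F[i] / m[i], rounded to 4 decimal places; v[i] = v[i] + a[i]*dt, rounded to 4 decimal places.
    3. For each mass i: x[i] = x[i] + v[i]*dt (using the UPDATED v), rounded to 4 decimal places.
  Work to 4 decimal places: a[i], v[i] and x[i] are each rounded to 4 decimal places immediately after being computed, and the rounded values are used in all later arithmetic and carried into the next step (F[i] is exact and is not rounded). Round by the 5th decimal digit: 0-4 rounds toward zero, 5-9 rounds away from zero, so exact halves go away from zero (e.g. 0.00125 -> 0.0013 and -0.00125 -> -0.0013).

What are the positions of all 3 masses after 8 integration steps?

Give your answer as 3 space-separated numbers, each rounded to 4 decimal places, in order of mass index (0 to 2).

Answer: 7.8356 12.2340 19.7302

Derivation:
Step 0: x=[8.0000 14.0000 17.0000] v=[1.0000 0.0000 0.0000]
Step 1: x=[8.1000 13.8800 17.1200] v=[1.0000 -1.2000 1.2000]
Step 2: x=[8.1912 13.6584 17.3504] v=[0.9120 -2.2160 2.3040]
Step 3: x=[8.2611 13.3658 17.6731] v=[0.6989 -2.9261 3.2272]
Step 4: x=[8.2952 13.0413 18.0635] v=[0.3408 -3.2451 3.9043]
Step 5: x=[8.2791 12.7278 18.4930] v=[-0.1608 -3.1347 4.2954]
Step 6: x=[8.2010 12.4670 18.9319] v=[-0.7813 -2.6081 4.3893]
Step 7: x=[8.0535 12.2942 19.3522] v=[-1.4749 -1.7285 4.2033]
Step 8: x=[7.8356 12.2340 19.7302] v=[-2.1786 -0.6016 3.7801]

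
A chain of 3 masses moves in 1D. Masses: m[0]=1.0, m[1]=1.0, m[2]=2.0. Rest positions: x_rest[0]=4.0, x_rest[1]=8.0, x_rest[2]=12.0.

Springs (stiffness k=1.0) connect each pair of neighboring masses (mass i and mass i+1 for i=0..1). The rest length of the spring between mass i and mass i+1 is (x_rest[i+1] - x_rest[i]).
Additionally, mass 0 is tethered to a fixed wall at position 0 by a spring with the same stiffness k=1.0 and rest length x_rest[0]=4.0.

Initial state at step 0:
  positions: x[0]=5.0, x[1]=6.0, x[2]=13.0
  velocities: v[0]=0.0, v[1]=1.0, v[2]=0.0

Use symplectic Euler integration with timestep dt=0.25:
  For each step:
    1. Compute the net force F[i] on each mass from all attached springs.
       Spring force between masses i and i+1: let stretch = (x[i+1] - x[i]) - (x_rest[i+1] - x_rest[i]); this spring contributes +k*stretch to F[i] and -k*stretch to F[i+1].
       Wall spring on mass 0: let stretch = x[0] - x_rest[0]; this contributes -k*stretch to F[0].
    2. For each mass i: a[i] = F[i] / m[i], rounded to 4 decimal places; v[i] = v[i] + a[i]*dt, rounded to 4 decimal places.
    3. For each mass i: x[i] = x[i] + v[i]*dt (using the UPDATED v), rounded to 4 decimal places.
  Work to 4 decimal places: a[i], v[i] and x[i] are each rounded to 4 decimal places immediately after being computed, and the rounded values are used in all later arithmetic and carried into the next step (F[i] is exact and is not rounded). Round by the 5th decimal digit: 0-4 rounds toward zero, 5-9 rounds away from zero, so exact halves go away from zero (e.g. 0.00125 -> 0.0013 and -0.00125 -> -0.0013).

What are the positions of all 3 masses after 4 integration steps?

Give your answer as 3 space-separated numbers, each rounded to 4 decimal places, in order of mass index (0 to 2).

Step 0: x=[5.0000 6.0000 13.0000] v=[0.0000 1.0000 0.0000]
Step 1: x=[4.7500 6.6250 12.9063] v=[-1.0000 2.5000 -0.3750]
Step 2: x=[4.3203 7.5254 12.7413] v=[-1.7188 3.6016 -0.6602]
Step 3: x=[3.8209 8.5515 12.5383] v=[-1.9976 4.1043 -0.8122]
Step 4: x=[3.3784 9.5311 12.3357] v=[-1.7702 3.9184 -0.8106]

Answer: 3.3784 9.5311 12.3357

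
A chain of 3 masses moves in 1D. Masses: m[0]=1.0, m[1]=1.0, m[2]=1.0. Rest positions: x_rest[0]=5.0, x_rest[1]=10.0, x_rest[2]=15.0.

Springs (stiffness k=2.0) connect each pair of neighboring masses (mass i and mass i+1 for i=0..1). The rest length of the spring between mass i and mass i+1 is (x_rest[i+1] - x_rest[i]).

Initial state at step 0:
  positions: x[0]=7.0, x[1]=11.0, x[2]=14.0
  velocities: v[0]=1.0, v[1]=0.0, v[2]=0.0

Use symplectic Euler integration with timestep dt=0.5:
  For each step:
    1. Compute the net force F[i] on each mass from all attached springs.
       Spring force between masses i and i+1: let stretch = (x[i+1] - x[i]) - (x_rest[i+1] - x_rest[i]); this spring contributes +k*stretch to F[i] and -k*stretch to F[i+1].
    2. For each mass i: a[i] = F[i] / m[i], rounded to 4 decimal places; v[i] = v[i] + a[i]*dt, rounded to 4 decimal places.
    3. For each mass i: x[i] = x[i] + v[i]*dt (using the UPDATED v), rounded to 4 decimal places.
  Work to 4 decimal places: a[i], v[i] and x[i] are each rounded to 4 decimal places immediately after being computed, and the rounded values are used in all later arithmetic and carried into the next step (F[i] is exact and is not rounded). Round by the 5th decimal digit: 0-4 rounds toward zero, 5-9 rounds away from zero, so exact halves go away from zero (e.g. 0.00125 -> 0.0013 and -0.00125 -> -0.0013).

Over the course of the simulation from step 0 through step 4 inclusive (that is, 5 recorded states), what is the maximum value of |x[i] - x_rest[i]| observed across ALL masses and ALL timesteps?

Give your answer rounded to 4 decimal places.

Step 0: x=[7.0000 11.0000 14.0000] v=[1.0000 0.0000 0.0000]
Step 1: x=[7.0000 10.5000 15.0000] v=[0.0000 -1.0000 2.0000]
Step 2: x=[6.2500 10.5000 16.2500] v=[-1.5000 0.0000 2.5000]
Step 3: x=[5.1250 11.2500 17.1250] v=[-2.2500 1.5000 1.7500]
Step 4: x=[4.5625 11.8750 17.5625] v=[-1.1250 1.2500 0.8750]
Max displacement = 2.5625

Answer: 2.5625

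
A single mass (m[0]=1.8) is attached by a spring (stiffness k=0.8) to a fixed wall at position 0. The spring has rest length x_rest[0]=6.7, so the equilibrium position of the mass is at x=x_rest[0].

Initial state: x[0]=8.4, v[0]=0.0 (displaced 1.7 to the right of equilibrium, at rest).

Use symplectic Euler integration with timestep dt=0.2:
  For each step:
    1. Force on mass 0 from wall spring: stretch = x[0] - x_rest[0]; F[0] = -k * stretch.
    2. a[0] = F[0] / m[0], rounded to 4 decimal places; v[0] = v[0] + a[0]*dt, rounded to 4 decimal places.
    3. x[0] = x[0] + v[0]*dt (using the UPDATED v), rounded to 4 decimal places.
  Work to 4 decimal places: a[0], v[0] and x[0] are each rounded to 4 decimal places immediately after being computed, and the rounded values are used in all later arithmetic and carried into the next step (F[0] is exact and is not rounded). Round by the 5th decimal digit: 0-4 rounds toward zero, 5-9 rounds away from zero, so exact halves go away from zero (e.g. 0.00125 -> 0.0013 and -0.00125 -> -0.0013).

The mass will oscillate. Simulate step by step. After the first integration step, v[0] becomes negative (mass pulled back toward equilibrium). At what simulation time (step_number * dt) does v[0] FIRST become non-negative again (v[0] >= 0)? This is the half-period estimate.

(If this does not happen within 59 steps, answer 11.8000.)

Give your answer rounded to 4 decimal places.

Step 0: x=[8.4000] v=[0.0000]
Step 1: x=[8.3698] v=[-0.1511]
Step 2: x=[8.3099] v=[-0.2995]
Step 3: x=[8.2214] v=[-0.4426]
Step 4: x=[8.1058] v=[-0.5778]
Step 5: x=[7.9652] v=[-0.7028]
Step 6: x=[7.8021] v=[-0.8153]
Step 7: x=[7.6194] v=[-0.9133]
Step 8: x=[7.4204] v=[-0.9950]
Step 9: x=[7.2086] v=[-1.0590]
Step 10: x=[6.9878] v=[-1.1042]
Step 11: x=[6.7618] v=[-1.1298]
Step 12: x=[6.5347] v=[-1.1353]
Step 13: x=[6.3106] v=[-1.1206]
Step 14: x=[6.0934] v=[-1.0860]
Step 15: x=[5.8870] v=[-1.0321]
Step 16: x=[5.6950] v=[-0.9598]
Step 17: x=[5.5209] v=[-0.8705]
Step 18: x=[5.3678] v=[-0.7657]
Step 19: x=[5.2383] v=[-0.6473]
Step 20: x=[5.1348] v=[-0.5174]
Step 21: x=[5.0591] v=[-0.3783]
Step 22: x=[5.0126] v=[-0.2324]
Step 23: x=[4.9961] v=[-0.0824]
Step 24: x=[5.0099] v=[0.0691]
First v>=0 after going negative at step 24, time=4.8000

Answer: 4.8000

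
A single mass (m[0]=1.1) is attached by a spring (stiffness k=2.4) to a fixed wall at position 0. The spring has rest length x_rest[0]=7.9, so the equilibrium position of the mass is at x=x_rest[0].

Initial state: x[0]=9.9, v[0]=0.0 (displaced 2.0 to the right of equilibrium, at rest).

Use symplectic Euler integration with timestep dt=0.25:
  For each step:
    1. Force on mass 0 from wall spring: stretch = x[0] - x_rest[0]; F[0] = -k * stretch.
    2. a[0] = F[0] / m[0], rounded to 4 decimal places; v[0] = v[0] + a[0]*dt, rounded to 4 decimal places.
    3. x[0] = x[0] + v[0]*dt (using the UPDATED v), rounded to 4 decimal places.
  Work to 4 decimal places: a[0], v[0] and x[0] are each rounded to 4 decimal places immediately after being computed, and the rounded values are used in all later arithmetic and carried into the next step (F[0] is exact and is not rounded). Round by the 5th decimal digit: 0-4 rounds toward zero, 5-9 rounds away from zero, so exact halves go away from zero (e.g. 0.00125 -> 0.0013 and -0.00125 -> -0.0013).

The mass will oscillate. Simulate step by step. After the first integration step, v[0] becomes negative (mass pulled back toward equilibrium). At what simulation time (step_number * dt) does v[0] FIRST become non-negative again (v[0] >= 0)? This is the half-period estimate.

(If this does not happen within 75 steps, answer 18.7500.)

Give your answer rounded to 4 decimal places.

Answer: 2.2500

Derivation:
Step 0: x=[9.9000] v=[0.0000]
Step 1: x=[9.6273] v=[-1.0909]
Step 2: x=[9.1190] v=[-2.0331]
Step 3: x=[8.4445] v=[-2.6980]
Step 4: x=[7.6958] v=[-2.9950]
Step 5: x=[6.9749] v=[-2.8836]
Step 6: x=[6.3802] v=[-2.3790]
Step 7: x=[5.9927] v=[-1.5500]
Step 8: x=[5.8653] v=[-0.5097]
Step 9: x=[6.0153] v=[0.6001]
First v>=0 after going negative at step 9, time=2.2500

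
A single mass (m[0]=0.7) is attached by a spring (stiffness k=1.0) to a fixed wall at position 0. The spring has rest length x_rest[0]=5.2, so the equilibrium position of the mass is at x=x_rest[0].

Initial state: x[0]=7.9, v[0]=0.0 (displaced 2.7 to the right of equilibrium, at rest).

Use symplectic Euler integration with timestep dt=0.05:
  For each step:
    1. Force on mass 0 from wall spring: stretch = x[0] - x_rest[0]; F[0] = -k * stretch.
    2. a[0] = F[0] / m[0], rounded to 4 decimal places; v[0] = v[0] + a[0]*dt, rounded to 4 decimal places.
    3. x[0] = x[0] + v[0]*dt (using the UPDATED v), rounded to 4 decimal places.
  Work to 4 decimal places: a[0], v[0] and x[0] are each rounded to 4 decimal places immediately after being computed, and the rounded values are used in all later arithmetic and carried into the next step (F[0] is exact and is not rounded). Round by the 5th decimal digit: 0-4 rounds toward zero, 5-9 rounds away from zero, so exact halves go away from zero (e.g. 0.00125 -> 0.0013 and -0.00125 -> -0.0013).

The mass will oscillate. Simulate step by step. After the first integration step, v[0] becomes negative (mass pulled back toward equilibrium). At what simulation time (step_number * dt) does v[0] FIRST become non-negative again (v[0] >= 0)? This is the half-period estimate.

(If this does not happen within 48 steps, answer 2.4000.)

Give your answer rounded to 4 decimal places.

Step 0: x=[7.9000] v=[0.0000]
Step 1: x=[7.8904] v=[-0.1929]
Step 2: x=[7.8711] v=[-0.3851]
Step 3: x=[7.8423] v=[-0.5759]
Step 4: x=[7.8041] v=[-0.7646]
Step 5: x=[7.7566] v=[-0.9506]
Step 6: x=[7.6999] v=[-1.1332]
Step 7: x=[7.6343] v=[-1.3118]
Step 8: x=[7.5600] v=[-1.4857]
Step 9: x=[7.4773] v=[-1.6543]
Step 10: x=[7.3865] v=[-1.8170]
Step 11: x=[7.2878] v=[-1.9732]
Step 12: x=[7.1817] v=[-2.1223]
Step 13: x=[7.0685] v=[-2.2639]
Step 14: x=[6.9486] v=[-2.3974]
Step 15: x=[6.8225] v=[-2.5223]
Step 16: x=[6.6906] v=[-2.6382]
Step 17: x=[6.5534] v=[-2.7447]
Step 18: x=[6.4113] v=[-2.8414]
Step 19: x=[6.2649] v=[-2.9279]
Step 20: x=[6.1147] v=[-3.0040]
Step 21: x=[5.9612] v=[-3.0693]
Step 22: x=[5.8050] v=[-3.1237]
Step 23: x=[5.6467] v=[-3.1669]
Step 24: x=[5.4868] v=[-3.1988]
Step 25: x=[5.3258] v=[-3.2193]
Step 26: x=[5.1644] v=[-3.2283]
Step 27: x=[5.0031] v=[-3.2258]
Step 28: x=[4.8425] v=[-3.2117]
Step 29: x=[4.6832] v=[-3.1862]
Step 30: x=[4.5257] v=[-3.1493]
Step 31: x=[4.3706] v=[-3.1011]
Step 32: x=[4.2185] v=[-3.0419]
Step 33: x=[4.0699] v=[-2.9718]
Step 34: x=[3.9253] v=[-2.8911]
Step 35: x=[3.7853] v=[-2.8001]
Step 36: x=[3.6503] v=[-2.6991]
Step 37: x=[3.5209] v=[-2.5884]
Step 38: x=[3.3975] v=[-2.4685]
Step 39: x=[3.2805] v=[-2.3398]
Step 40: x=[3.1704] v=[-2.2027]
Step 41: x=[3.0675] v=[-2.0577]
Step 42: x=[2.9722] v=[-1.9054]
Step 43: x=[2.8849] v=[-1.7463]
Step 44: x=[2.8059] v=[-1.5809]
Step 45: x=[2.7354] v=[-1.4099]
Step 46: x=[2.6737] v=[-1.2339]
Step 47: x=[2.6210] v=[-1.0535]
Step 48: x=[2.5775] v=[-0.8693]
v[0] did not become non-negative within 48 steps; using fallback time=2.4000

Answer: 2.4000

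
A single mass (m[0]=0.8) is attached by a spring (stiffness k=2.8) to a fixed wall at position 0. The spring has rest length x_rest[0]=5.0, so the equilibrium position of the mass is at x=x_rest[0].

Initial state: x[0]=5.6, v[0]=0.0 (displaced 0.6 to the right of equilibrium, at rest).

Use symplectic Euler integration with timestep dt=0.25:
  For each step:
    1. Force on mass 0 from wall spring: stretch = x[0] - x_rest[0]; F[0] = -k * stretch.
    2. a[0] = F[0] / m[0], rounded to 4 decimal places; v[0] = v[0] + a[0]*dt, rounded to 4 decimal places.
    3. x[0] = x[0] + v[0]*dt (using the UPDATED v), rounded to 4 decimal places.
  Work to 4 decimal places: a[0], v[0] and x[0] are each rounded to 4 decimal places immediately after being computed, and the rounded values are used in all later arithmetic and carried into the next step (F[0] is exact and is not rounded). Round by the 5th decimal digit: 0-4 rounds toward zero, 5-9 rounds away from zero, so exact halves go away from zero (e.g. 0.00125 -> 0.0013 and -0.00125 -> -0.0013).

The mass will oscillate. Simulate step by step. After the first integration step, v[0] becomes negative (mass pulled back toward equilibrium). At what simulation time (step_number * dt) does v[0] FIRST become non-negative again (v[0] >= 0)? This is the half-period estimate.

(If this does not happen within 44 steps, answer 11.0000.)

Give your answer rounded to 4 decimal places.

Answer: 1.7500

Derivation:
Step 0: x=[5.6000] v=[0.0000]
Step 1: x=[5.4688] v=[-0.5250]
Step 2: x=[5.2350] v=[-0.9352]
Step 3: x=[4.9498] v=[-1.1408]
Step 4: x=[4.6756] v=[-1.0969]
Step 5: x=[4.4723] v=[-0.8131]
Step 6: x=[4.3845] v=[-0.3514]
Step 7: x=[4.4313] v=[0.1872]
First v>=0 after going negative at step 7, time=1.7500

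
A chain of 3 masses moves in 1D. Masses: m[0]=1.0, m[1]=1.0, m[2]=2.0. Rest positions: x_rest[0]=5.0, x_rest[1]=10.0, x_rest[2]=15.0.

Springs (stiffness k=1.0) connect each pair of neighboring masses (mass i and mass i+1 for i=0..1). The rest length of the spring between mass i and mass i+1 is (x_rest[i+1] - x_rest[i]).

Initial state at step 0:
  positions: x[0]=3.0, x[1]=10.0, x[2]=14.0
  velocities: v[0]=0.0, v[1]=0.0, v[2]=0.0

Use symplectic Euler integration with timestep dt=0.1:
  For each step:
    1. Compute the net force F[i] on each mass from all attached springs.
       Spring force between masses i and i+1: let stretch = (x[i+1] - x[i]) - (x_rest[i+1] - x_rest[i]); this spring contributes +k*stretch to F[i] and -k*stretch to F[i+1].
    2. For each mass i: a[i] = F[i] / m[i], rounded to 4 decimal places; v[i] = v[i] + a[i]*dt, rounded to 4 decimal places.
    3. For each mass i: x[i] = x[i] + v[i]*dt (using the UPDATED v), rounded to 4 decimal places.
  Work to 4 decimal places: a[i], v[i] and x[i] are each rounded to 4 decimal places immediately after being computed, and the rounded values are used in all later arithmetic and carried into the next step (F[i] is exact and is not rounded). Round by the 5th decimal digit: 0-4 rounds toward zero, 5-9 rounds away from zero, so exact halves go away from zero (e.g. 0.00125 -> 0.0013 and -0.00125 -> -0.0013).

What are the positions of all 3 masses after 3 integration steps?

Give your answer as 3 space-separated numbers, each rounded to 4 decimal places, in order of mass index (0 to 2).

Answer: 3.1175 9.8243 14.0291

Derivation:
Step 0: x=[3.0000 10.0000 14.0000] v=[0.0000 0.0000 0.0000]
Step 1: x=[3.0200 9.9700 14.0050] v=[0.2000 -0.3000 0.0500]
Step 2: x=[3.0595 9.9109 14.0148] v=[0.3950 -0.5915 0.0983]
Step 3: x=[3.1175 9.8243 14.0291] v=[0.5801 -0.8663 0.1431]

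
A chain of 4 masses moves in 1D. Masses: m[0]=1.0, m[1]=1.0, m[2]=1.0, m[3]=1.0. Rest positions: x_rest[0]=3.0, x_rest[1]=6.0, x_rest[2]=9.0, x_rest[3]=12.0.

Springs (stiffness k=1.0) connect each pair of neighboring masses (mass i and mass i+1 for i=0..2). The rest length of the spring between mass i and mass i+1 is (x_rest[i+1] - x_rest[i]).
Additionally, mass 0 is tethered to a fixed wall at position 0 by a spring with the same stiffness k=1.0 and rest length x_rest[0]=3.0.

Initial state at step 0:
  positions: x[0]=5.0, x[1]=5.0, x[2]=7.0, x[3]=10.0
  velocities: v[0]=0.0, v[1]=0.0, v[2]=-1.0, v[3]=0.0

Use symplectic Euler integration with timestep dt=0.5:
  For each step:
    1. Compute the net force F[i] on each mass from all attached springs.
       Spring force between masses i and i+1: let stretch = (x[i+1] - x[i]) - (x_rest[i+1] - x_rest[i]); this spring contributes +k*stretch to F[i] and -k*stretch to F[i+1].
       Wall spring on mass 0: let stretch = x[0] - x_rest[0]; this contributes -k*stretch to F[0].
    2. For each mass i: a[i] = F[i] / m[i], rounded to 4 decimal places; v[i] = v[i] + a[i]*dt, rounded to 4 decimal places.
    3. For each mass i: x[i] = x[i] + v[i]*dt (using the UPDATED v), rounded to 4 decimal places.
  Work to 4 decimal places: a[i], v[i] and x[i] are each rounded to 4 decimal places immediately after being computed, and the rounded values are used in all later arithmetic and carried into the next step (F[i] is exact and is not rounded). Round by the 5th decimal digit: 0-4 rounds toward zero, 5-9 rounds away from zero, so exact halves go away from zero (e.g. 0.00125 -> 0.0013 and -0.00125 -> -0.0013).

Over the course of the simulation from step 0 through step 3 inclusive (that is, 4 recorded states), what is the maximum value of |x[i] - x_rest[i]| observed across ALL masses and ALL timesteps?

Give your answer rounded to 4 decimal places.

Answer: 2.2812

Derivation:
Step 0: x=[5.0000 5.0000 7.0000 10.0000] v=[0.0000 0.0000 -1.0000 0.0000]
Step 1: x=[3.7500 5.5000 6.7500 10.0000] v=[-2.5000 1.0000 -0.5000 0.0000]
Step 2: x=[2.0000 5.8750 7.0000 9.9375] v=[-3.5000 0.7500 0.5000 -0.1250]
Step 3: x=[0.7188 5.5625 7.7032 9.8906] v=[-2.5625 -0.6250 1.4063 -0.0938]
Max displacement = 2.2812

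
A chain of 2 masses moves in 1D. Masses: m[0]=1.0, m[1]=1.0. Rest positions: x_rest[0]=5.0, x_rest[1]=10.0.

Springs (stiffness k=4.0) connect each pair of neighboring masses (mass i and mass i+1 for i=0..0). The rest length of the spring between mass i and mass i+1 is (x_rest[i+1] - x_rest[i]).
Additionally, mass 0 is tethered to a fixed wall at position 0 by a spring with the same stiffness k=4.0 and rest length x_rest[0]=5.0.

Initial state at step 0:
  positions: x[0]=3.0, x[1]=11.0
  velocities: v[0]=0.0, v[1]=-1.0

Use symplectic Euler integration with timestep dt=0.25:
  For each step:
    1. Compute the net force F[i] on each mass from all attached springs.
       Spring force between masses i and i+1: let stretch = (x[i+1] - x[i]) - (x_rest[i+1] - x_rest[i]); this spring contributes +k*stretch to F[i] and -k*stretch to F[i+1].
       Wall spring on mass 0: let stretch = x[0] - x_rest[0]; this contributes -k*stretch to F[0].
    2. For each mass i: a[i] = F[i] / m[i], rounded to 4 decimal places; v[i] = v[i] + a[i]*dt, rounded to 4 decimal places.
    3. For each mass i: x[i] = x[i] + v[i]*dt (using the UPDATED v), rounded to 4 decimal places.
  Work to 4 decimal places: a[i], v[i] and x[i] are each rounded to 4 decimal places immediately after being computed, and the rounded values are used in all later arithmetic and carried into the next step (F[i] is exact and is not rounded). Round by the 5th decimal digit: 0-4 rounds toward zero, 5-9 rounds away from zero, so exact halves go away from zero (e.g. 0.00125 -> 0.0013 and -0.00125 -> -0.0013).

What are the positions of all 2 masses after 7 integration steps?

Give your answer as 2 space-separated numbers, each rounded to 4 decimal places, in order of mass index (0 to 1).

Answer: 2.6351 10.9502

Derivation:
Step 0: x=[3.0000 11.0000] v=[0.0000 -1.0000]
Step 1: x=[4.2500 10.0000] v=[5.0000 -4.0000]
Step 2: x=[5.8750 8.8125] v=[6.5000 -4.7500]
Step 3: x=[6.7656 8.1406] v=[3.5625 -2.6875]
Step 4: x=[6.3086 8.3750] v=[-1.8281 0.9375]
Step 5: x=[4.7910 9.3428] v=[-6.0703 3.8711]
Step 6: x=[3.2136 10.4226] v=[-6.3095 4.3193]
Step 7: x=[2.6351 10.9502] v=[-2.3141 2.1103]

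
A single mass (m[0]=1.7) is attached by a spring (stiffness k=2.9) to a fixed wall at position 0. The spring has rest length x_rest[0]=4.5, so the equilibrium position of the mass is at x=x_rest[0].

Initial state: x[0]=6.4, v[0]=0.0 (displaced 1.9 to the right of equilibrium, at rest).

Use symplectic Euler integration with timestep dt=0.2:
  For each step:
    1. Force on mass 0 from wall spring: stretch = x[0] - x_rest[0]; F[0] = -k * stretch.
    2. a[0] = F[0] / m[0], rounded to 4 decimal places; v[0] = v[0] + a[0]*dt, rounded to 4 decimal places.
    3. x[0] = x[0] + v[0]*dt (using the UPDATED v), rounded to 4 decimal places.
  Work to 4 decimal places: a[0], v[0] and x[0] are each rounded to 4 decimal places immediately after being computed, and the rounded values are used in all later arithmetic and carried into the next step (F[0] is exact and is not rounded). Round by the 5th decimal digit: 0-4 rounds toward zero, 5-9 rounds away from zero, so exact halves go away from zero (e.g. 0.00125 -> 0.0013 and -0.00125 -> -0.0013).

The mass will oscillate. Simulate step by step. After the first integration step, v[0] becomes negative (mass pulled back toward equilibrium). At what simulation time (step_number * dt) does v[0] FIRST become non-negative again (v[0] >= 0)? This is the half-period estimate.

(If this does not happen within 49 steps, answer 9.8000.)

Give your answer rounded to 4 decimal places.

Answer: 2.4000

Derivation:
Step 0: x=[6.4000] v=[0.0000]
Step 1: x=[6.2704] v=[-0.6482]
Step 2: x=[6.0200] v=[-1.2522]
Step 3: x=[5.6658] v=[-1.7708]
Step 4: x=[5.2321] v=[-2.1685]
Step 5: x=[4.7484] v=[-2.4183]
Step 6: x=[4.2478] v=[-2.5030]
Step 7: x=[3.7644] v=[-2.4170]
Step 8: x=[3.3312] v=[-2.1660]
Step 9: x=[2.9778] v=[-1.7672]
Step 10: x=[2.7282] v=[-1.2479]
Step 11: x=[2.5995] v=[-0.6434]
Step 12: x=[2.6005] v=[0.0050]
First v>=0 after going negative at step 12, time=2.4000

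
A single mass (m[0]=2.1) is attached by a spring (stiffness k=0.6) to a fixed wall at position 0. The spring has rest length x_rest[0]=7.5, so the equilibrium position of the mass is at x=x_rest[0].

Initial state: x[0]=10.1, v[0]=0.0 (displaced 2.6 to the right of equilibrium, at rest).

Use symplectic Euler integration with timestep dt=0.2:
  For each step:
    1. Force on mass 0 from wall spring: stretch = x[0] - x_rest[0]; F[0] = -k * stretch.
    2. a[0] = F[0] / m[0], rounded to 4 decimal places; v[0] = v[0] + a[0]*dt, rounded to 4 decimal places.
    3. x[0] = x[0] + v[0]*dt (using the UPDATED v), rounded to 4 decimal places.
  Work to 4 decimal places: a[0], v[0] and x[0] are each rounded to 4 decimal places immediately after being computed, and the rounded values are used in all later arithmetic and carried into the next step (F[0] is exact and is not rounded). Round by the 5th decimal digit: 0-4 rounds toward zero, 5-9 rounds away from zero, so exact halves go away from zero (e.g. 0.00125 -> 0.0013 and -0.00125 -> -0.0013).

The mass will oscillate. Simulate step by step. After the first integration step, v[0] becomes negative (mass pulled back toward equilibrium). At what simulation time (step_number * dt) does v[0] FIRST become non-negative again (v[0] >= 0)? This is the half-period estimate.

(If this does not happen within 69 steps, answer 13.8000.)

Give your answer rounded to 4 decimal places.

Answer: 6.0000

Derivation:
Step 0: x=[10.1000] v=[0.0000]
Step 1: x=[10.0703] v=[-0.1486]
Step 2: x=[10.0112] v=[-0.2955]
Step 3: x=[9.9234] v=[-0.4390]
Step 4: x=[9.8079] v=[-0.5775]
Step 5: x=[9.6660] v=[-0.7094]
Step 6: x=[9.4994] v=[-0.8332]
Step 7: x=[9.3099] v=[-0.9475]
Step 8: x=[9.0997] v=[-1.0509]
Step 9: x=[8.8712] v=[-1.1423]
Step 10: x=[8.6271] v=[-1.2207]
Step 11: x=[8.3701] v=[-1.2851]
Step 12: x=[8.1031] v=[-1.3348]
Step 13: x=[7.8292] v=[-1.3693]
Step 14: x=[7.5516] v=[-1.3881]
Step 15: x=[7.2734] v=[-1.3910]
Step 16: x=[6.9978] v=[-1.3781]
Step 17: x=[6.7279] v=[-1.3494]
Step 18: x=[6.4668] v=[-1.3053]
Step 19: x=[6.2175] v=[-1.2463]
Step 20: x=[5.9829] v=[-1.1730]
Step 21: x=[5.7656] v=[-1.0863]
Step 22: x=[5.5682] v=[-0.9872]
Step 23: x=[5.3928] v=[-0.8768]
Step 24: x=[5.2415] v=[-0.7564]
Step 25: x=[5.1160] v=[-0.6273]
Step 26: x=[5.0178] v=[-0.4911]
Step 27: x=[4.9479] v=[-0.3493]
Step 28: x=[4.9072] v=[-0.2035]
Step 29: x=[4.8961] v=[-0.0553]
Step 30: x=[4.9148] v=[0.0935]
First v>=0 after going negative at step 30, time=6.0000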